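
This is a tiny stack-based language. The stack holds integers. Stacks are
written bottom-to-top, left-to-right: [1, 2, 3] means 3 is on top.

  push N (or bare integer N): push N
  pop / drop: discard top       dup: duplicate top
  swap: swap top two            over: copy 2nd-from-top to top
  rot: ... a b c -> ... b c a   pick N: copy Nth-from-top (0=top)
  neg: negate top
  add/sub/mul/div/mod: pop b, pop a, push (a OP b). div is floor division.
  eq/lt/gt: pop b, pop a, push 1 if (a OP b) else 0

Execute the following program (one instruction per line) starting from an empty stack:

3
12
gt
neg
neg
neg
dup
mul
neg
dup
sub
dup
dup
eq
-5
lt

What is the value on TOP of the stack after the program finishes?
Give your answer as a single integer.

After 'push 3': [3]
After 'push 12': [3, 12]
After 'gt': [0]
After 'neg': [0]
After 'neg': [0]
After 'neg': [0]
After 'dup': [0, 0]
After 'mul': [0]
After 'neg': [0]
After 'dup': [0, 0]
After 'sub': [0]
After 'dup': [0, 0]
After 'dup': [0, 0, 0]
After 'eq': [0, 1]
After 'push -5': [0, 1, -5]
After 'lt': [0, 0]

Answer: 0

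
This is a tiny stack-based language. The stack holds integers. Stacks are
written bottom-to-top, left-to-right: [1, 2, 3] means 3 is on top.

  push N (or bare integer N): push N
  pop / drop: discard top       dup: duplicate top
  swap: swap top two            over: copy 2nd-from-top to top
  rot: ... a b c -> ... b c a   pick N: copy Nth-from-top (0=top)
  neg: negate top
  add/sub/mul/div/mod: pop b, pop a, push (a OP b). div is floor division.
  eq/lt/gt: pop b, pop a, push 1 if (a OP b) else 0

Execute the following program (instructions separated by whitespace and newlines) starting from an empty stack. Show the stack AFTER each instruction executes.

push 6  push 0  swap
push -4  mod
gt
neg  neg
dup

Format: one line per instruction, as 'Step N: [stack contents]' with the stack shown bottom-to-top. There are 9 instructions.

Step 1: [6]
Step 2: [6, 0]
Step 3: [0, 6]
Step 4: [0, 6, -4]
Step 5: [0, -2]
Step 6: [1]
Step 7: [-1]
Step 8: [1]
Step 9: [1, 1]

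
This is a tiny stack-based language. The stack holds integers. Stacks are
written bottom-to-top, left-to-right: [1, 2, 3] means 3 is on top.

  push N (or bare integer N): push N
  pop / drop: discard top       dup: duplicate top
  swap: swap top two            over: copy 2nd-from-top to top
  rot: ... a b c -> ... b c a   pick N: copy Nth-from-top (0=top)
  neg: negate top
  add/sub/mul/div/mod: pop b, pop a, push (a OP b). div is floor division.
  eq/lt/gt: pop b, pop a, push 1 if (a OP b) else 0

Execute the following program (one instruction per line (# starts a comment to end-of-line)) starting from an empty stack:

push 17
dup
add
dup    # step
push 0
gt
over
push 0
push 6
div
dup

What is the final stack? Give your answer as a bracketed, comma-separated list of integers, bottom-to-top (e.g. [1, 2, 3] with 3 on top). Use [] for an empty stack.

Answer: [34, 1, 34, 0, 0]

Derivation:
After 'push 17': [17]
After 'dup': [17, 17]
After 'add': [34]
After 'dup': [34, 34]
After 'push 0': [34, 34, 0]
After 'gt': [34, 1]
After 'over': [34, 1, 34]
After 'push 0': [34, 1, 34, 0]
After 'push 6': [34, 1, 34, 0, 6]
After 'div': [34, 1, 34, 0]
After 'dup': [34, 1, 34, 0, 0]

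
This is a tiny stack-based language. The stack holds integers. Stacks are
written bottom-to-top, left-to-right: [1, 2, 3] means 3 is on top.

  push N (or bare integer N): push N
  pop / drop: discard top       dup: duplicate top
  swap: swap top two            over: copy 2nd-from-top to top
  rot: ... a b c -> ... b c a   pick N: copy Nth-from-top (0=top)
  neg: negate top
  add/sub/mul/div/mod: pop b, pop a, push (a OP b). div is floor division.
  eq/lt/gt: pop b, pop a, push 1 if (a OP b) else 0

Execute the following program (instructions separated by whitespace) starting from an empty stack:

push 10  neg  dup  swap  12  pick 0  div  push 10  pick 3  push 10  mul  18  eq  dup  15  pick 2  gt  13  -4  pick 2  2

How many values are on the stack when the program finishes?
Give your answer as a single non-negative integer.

After 'push 10': stack = [10] (depth 1)
After 'neg': stack = [-10] (depth 1)
After 'dup': stack = [-10, -10] (depth 2)
After 'swap': stack = [-10, -10] (depth 2)
After 'push 12': stack = [-10, -10, 12] (depth 3)
After 'pick 0': stack = [-10, -10, 12, 12] (depth 4)
After 'div': stack = [-10, -10, 1] (depth 3)
After 'push 10': stack = [-10, -10, 1, 10] (depth 4)
After 'pick 3': stack = [-10, -10, 1, 10, -10] (depth 5)
After 'push 10': stack = [-10, -10, 1, 10, -10, 10] (depth 6)
  ...
After 'push 18': stack = [-10, -10, 1, 10, -100, 18] (depth 6)
After 'eq': stack = [-10, -10, 1, 10, 0] (depth 5)
After 'dup': stack = [-10, -10, 1, 10, 0, 0] (depth 6)
After 'push 15': stack = [-10, -10, 1, 10, 0, 0, 15] (depth 7)
After 'pick 2': stack = [-10, -10, 1, 10, 0, 0, 15, 0] (depth 8)
After 'gt': stack = [-10, -10, 1, 10, 0, 0, 1] (depth 7)
After 'push 13': stack = [-10, -10, 1, 10, 0, 0, 1, 13] (depth 8)
After 'push -4': stack = [-10, -10, 1, 10, 0, 0, 1, 13, -4] (depth 9)
After 'pick 2': stack = [-10, -10, 1, 10, 0, 0, 1, 13, -4, 1] (depth 10)
After 'push 2': stack = [-10, -10, 1, 10, 0, 0, 1, 13, -4, 1, 2] (depth 11)

Answer: 11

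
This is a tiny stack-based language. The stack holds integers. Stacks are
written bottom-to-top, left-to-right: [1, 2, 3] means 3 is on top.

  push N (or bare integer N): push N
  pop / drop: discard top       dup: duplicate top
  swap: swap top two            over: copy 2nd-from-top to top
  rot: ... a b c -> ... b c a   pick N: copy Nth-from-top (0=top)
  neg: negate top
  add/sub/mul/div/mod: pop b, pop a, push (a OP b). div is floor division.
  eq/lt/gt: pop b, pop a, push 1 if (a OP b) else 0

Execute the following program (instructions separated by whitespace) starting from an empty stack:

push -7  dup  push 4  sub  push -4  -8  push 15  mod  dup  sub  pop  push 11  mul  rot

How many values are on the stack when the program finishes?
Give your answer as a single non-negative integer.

After 'push -7': stack = [-7] (depth 1)
After 'dup': stack = [-7, -7] (depth 2)
After 'push 4': stack = [-7, -7, 4] (depth 3)
After 'sub': stack = [-7, -11] (depth 2)
After 'push -4': stack = [-7, -11, -4] (depth 3)
After 'push -8': stack = [-7, -11, -4, -8] (depth 4)
After 'push 15': stack = [-7, -11, -4, -8, 15] (depth 5)
After 'mod': stack = [-7, -11, -4, 7] (depth 4)
After 'dup': stack = [-7, -11, -4, 7, 7] (depth 5)
After 'sub': stack = [-7, -11, -4, 0] (depth 4)
After 'pop': stack = [-7, -11, -4] (depth 3)
After 'push 11': stack = [-7, -11, -4, 11] (depth 4)
After 'mul': stack = [-7, -11, -44] (depth 3)
After 'rot': stack = [-11, -44, -7] (depth 3)

Answer: 3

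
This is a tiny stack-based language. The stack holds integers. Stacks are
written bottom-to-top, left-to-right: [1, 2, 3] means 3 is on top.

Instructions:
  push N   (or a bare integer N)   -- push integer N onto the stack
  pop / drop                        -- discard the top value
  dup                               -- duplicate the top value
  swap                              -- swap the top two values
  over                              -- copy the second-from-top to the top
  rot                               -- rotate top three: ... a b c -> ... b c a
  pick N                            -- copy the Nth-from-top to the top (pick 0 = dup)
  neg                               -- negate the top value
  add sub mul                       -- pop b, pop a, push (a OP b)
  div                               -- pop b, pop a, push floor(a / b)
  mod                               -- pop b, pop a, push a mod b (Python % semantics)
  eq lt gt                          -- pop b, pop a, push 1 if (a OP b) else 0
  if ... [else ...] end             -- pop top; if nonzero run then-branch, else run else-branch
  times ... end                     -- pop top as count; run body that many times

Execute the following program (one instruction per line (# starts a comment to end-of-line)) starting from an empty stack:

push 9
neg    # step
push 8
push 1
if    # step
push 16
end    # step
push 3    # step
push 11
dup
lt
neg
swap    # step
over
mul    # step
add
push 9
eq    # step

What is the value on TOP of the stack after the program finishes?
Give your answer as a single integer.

After 'push 9': [9]
After 'neg': [-9]
After 'push 8': [-9, 8]
After 'push 1': [-9, 8, 1]
After 'if': [-9, 8]
After 'push 16': [-9, 8, 16]
After 'push 3': [-9, 8, 16, 3]
After 'push 11': [-9, 8, 16, 3, 11]
After 'dup': [-9, 8, 16, 3, 11, 11]
After 'lt': [-9, 8, 16, 3, 0]
After 'neg': [-9, 8, 16, 3, 0]
After 'swap': [-9, 8, 16, 0, 3]
After 'over': [-9, 8, 16, 0, 3, 0]
After 'mul': [-9, 8, 16, 0, 0]
After 'add': [-9, 8, 16, 0]
After 'push 9': [-9, 8, 16, 0, 9]
After 'eq': [-9, 8, 16, 0]

Answer: 0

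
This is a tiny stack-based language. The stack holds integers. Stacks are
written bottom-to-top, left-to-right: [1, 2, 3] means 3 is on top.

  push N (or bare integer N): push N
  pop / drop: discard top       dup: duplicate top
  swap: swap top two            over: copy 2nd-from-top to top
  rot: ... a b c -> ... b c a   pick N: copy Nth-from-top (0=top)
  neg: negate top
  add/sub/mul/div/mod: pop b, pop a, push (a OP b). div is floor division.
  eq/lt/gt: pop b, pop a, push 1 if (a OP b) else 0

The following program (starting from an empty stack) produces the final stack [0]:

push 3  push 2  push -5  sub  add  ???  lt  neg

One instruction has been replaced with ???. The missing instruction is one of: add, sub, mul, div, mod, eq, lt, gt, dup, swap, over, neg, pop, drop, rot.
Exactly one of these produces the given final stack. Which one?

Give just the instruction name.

Stack before ???: [10]
Stack after ???:  [10, 10]
The instruction that transforms [10] -> [10, 10] is: dup

Answer: dup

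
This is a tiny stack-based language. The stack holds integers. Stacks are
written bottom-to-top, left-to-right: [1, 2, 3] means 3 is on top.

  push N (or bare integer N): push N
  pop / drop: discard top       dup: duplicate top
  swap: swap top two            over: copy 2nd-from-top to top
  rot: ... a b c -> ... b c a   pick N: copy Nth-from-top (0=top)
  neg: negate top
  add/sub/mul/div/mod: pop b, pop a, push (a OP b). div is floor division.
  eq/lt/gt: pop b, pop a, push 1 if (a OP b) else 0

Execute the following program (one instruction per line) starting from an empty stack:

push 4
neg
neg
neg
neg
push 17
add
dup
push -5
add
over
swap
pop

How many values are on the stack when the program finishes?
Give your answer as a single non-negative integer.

Answer: 2

Derivation:
After 'push 4': stack = [4] (depth 1)
After 'neg': stack = [-4] (depth 1)
After 'neg': stack = [4] (depth 1)
After 'neg': stack = [-4] (depth 1)
After 'neg': stack = [4] (depth 1)
After 'push 17': stack = [4, 17] (depth 2)
After 'add': stack = [21] (depth 1)
After 'dup': stack = [21, 21] (depth 2)
After 'push -5': stack = [21, 21, -5] (depth 3)
After 'add': stack = [21, 16] (depth 2)
After 'over': stack = [21, 16, 21] (depth 3)
After 'swap': stack = [21, 21, 16] (depth 3)
After 'pop': stack = [21, 21] (depth 2)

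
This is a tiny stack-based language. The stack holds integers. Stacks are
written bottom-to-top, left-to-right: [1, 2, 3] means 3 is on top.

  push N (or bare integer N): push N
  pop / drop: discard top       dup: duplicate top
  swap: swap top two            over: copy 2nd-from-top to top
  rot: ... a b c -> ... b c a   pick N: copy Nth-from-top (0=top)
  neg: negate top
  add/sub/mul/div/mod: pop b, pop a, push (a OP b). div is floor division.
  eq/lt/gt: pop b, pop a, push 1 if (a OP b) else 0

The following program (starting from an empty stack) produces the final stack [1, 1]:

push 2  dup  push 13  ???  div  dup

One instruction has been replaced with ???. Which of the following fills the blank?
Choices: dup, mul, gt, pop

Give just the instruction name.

Stack before ???: [2, 2, 13]
Stack after ???:  [2, 2]
Checking each choice:
  dup: produces [2, 2, 1, 1]
  mul: produces [0, 0]
  gt: division by zero
  pop: MATCH


Answer: pop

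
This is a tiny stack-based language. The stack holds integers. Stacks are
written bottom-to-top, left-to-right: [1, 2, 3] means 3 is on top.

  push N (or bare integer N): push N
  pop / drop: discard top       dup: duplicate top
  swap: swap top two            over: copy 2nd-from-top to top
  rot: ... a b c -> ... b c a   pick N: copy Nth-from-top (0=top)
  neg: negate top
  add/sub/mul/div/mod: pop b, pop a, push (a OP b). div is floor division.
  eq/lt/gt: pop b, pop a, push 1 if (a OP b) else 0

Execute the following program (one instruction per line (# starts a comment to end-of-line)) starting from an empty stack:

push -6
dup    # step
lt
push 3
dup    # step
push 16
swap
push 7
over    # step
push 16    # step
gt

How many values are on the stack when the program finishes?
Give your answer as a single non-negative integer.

Answer: 6

Derivation:
After 'push -6': stack = [-6] (depth 1)
After 'dup': stack = [-6, -6] (depth 2)
After 'lt': stack = [0] (depth 1)
After 'push 3': stack = [0, 3] (depth 2)
After 'dup': stack = [0, 3, 3] (depth 3)
After 'push 16': stack = [0, 3, 3, 16] (depth 4)
After 'swap': stack = [0, 3, 16, 3] (depth 4)
After 'push 7': stack = [0, 3, 16, 3, 7] (depth 5)
After 'over': stack = [0, 3, 16, 3, 7, 3] (depth 6)
After 'push 16': stack = [0, 3, 16, 3, 7, 3, 16] (depth 7)
After 'gt': stack = [0, 3, 16, 3, 7, 0] (depth 6)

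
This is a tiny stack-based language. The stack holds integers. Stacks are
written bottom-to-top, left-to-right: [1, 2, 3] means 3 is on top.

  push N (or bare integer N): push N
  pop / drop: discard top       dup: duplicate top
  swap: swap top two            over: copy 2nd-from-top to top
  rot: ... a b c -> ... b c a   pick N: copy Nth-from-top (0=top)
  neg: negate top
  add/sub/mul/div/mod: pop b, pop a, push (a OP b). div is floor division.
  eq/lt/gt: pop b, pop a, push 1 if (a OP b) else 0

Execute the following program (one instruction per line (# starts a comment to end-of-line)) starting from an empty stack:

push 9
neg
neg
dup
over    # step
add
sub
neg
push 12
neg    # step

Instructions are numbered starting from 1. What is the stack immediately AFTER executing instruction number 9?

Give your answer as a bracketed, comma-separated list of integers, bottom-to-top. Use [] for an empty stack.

Answer: [9, 12]

Derivation:
Step 1 ('push 9'): [9]
Step 2 ('neg'): [-9]
Step 3 ('neg'): [9]
Step 4 ('dup'): [9, 9]
Step 5 ('over'): [9, 9, 9]
Step 6 ('add'): [9, 18]
Step 7 ('sub'): [-9]
Step 8 ('neg'): [9]
Step 9 ('push 12'): [9, 12]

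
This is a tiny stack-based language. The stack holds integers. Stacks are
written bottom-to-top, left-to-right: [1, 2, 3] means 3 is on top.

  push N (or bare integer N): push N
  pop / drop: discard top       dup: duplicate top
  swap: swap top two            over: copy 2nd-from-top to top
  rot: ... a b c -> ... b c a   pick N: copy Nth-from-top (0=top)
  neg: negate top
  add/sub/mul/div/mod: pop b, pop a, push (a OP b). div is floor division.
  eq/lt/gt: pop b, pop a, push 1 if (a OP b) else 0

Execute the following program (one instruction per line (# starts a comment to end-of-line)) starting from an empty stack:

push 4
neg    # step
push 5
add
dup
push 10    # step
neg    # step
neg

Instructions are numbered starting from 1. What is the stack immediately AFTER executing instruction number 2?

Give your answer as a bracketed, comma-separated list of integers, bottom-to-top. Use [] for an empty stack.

Answer: [-4]

Derivation:
Step 1 ('push 4'): [4]
Step 2 ('neg'): [-4]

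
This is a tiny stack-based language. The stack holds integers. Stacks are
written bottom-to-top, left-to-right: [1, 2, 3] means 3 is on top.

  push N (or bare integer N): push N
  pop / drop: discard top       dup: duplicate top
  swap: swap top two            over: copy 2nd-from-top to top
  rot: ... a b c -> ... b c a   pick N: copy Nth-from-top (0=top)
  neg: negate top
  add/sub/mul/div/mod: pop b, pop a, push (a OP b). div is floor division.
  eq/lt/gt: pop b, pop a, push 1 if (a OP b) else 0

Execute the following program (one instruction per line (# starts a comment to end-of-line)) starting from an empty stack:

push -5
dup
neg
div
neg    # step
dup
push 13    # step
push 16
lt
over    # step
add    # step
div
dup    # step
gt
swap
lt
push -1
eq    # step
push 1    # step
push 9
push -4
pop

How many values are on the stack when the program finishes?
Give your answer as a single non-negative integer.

After 'push -5': stack = [-5] (depth 1)
After 'dup': stack = [-5, -5] (depth 2)
After 'neg': stack = [-5, 5] (depth 2)
After 'div': stack = [-1] (depth 1)
After 'neg': stack = [1] (depth 1)
After 'dup': stack = [1, 1] (depth 2)
After 'push 13': stack = [1, 1, 13] (depth 3)
After 'push 16': stack = [1, 1, 13, 16] (depth 4)
After 'lt': stack = [1, 1, 1] (depth 3)
After 'over': stack = [1, 1, 1, 1] (depth 4)
  ...
After 'dup': stack = [1, 0, 0] (depth 3)
After 'gt': stack = [1, 0] (depth 2)
After 'swap': stack = [0, 1] (depth 2)
After 'lt': stack = [1] (depth 1)
After 'push -1': stack = [1, -1] (depth 2)
After 'eq': stack = [0] (depth 1)
After 'push 1': stack = [0, 1] (depth 2)
After 'push 9': stack = [0, 1, 9] (depth 3)
After 'push -4': stack = [0, 1, 9, -4] (depth 4)
After 'pop': stack = [0, 1, 9] (depth 3)

Answer: 3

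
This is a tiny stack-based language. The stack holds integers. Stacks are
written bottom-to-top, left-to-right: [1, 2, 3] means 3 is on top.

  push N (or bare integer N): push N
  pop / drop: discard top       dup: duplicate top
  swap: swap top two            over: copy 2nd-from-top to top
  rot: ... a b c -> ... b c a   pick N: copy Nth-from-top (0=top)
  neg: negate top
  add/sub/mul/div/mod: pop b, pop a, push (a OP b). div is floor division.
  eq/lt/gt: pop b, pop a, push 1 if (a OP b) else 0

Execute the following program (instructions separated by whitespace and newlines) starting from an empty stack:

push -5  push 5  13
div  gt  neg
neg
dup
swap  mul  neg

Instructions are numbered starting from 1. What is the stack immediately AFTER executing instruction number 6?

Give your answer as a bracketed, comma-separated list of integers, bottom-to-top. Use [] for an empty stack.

Answer: [0]

Derivation:
Step 1 ('push -5'): [-5]
Step 2 ('push 5'): [-5, 5]
Step 3 ('13'): [-5, 5, 13]
Step 4 ('div'): [-5, 0]
Step 5 ('gt'): [0]
Step 6 ('neg'): [0]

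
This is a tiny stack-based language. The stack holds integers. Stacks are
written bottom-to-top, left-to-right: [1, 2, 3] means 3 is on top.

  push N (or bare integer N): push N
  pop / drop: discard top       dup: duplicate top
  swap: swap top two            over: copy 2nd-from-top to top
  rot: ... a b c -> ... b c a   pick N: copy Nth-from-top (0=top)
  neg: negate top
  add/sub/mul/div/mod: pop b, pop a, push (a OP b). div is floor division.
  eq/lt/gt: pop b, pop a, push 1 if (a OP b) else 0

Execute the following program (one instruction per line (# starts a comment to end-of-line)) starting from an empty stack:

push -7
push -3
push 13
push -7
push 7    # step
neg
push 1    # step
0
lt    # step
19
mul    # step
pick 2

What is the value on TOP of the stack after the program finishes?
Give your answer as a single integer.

After 'push -7': [-7]
After 'push -3': [-7, -3]
After 'push 13': [-7, -3, 13]
After 'push -7': [-7, -3, 13, -7]
After 'push 7': [-7, -3, 13, -7, 7]
After 'neg': [-7, -3, 13, -7, -7]
After 'push 1': [-7, -3, 13, -7, -7, 1]
After 'push 0': [-7, -3, 13, -7, -7, 1, 0]
After 'lt': [-7, -3, 13, -7, -7, 0]
After 'push 19': [-7, -3, 13, -7, -7, 0, 19]
After 'mul': [-7, -3, 13, -7, -7, 0]
After 'pick 2': [-7, -3, 13, -7, -7, 0, -7]

Answer: -7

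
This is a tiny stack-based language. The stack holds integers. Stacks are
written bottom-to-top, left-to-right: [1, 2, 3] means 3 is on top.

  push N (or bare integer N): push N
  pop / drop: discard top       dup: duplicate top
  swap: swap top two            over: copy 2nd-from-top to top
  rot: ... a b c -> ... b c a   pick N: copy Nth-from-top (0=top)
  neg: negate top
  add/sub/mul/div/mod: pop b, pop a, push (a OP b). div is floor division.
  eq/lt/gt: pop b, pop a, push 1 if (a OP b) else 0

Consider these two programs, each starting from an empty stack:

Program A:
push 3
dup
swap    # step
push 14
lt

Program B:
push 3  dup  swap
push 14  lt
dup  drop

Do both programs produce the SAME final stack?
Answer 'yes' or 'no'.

Program A trace:
  After 'push 3': [3]
  After 'dup': [3, 3]
  After 'swap': [3, 3]
  After 'push 14': [3, 3, 14]
  After 'lt': [3, 1]
Program A final stack: [3, 1]

Program B trace:
  After 'push 3': [3]
  After 'dup': [3, 3]
  After 'swap': [3, 3]
  After 'push 14': [3, 3, 14]
  After 'lt': [3, 1]
  After 'dup': [3, 1, 1]
  After 'drop': [3, 1]
Program B final stack: [3, 1]
Same: yes

Answer: yes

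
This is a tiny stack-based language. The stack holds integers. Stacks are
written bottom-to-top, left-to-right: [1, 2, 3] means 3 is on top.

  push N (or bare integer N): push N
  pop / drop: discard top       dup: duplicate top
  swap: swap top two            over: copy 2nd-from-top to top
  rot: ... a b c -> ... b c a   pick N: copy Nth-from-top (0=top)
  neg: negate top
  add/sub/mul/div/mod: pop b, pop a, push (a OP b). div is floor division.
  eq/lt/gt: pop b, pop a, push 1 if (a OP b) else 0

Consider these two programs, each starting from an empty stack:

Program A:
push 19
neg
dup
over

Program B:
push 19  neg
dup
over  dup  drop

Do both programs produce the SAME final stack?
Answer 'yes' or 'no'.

Answer: yes

Derivation:
Program A trace:
  After 'push 19': [19]
  After 'neg': [-19]
  After 'dup': [-19, -19]
  After 'over': [-19, -19, -19]
Program A final stack: [-19, -19, -19]

Program B trace:
  After 'push 19': [19]
  After 'neg': [-19]
  After 'dup': [-19, -19]
  After 'over': [-19, -19, -19]
  After 'dup': [-19, -19, -19, -19]
  After 'drop': [-19, -19, -19]
Program B final stack: [-19, -19, -19]
Same: yes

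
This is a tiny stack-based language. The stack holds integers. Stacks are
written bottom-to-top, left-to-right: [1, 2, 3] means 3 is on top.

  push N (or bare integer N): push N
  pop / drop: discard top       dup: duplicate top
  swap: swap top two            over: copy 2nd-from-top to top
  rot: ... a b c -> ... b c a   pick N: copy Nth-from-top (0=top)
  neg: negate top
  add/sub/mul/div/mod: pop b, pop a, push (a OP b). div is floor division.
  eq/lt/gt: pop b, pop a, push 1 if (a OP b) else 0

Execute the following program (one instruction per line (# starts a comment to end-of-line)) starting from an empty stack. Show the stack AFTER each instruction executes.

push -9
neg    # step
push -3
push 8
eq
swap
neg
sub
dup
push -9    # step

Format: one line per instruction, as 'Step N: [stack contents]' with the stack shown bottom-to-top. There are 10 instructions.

Step 1: [-9]
Step 2: [9]
Step 3: [9, -3]
Step 4: [9, -3, 8]
Step 5: [9, 0]
Step 6: [0, 9]
Step 7: [0, -9]
Step 8: [9]
Step 9: [9, 9]
Step 10: [9, 9, -9]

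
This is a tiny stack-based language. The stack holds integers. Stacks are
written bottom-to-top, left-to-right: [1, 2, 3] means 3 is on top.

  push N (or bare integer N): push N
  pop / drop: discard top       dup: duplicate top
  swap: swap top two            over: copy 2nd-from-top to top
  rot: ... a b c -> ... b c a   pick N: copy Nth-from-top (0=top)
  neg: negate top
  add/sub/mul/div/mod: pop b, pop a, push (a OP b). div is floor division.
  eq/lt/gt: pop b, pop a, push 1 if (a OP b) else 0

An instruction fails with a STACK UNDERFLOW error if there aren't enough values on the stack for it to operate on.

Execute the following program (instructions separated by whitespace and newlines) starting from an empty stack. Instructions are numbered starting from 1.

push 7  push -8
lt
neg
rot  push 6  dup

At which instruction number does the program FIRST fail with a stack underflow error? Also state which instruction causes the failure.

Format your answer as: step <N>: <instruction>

Step 1 ('push 7'): stack = [7], depth = 1
Step 2 ('push -8'): stack = [7, -8], depth = 2
Step 3 ('lt'): stack = [0], depth = 1
Step 4 ('neg'): stack = [0], depth = 1
Step 5 ('rot'): needs 3 value(s) but depth is 1 — STACK UNDERFLOW

Answer: step 5: rot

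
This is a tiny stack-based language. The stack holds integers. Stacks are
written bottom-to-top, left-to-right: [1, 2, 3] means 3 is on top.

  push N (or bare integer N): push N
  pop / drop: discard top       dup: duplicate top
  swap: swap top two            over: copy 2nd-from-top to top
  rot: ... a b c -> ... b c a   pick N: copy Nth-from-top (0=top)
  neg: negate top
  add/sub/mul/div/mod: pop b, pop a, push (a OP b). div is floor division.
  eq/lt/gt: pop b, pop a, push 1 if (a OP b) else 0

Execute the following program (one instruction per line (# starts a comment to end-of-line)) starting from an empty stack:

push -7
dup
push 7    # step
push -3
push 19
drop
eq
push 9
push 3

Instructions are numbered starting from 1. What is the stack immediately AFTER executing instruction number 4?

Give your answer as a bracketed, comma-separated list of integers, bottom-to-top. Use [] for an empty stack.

Answer: [-7, -7, 7, -3]

Derivation:
Step 1 ('push -7'): [-7]
Step 2 ('dup'): [-7, -7]
Step 3 ('push 7'): [-7, -7, 7]
Step 4 ('push -3'): [-7, -7, 7, -3]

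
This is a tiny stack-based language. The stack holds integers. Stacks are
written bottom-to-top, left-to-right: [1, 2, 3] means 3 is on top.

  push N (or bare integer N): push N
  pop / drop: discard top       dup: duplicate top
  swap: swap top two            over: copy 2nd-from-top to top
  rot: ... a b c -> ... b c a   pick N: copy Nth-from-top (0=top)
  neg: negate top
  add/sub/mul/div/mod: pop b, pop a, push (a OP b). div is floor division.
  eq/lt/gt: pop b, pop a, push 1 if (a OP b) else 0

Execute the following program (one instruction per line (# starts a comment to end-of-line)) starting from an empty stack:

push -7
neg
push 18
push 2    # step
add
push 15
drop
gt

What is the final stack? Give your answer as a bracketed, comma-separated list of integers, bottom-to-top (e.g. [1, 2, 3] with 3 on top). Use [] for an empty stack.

Answer: [0]

Derivation:
After 'push -7': [-7]
After 'neg': [7]
After 'push 18': [7, 18]
After 'push 2': [7, 18, 2]
After 'add': [7, 20]
After 'push 15': [7, 20, 15]
After 'drop': [7, 20]
After 'gt': [0]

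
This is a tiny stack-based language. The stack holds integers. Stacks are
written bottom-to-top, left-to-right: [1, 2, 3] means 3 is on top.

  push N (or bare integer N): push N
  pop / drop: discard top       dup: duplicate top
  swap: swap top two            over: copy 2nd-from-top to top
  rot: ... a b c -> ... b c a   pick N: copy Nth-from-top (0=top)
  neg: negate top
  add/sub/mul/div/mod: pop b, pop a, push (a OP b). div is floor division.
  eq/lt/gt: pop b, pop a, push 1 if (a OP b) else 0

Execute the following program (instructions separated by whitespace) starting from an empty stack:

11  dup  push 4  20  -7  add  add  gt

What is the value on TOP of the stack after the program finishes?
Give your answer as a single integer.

Answer: 0

Derivation:
After 'push 11': [11]
After 'dup': [11, 11]
After 'push 4': [11, 11, 4]
After 'push 20': [11, 11, 4, 20]
After 'push -7': [11, 11, 4, 20, -7]
After 'add': [11, 11, 4, 13]
After 'add': [11, 11, 17]
After 'gt': [11, 0]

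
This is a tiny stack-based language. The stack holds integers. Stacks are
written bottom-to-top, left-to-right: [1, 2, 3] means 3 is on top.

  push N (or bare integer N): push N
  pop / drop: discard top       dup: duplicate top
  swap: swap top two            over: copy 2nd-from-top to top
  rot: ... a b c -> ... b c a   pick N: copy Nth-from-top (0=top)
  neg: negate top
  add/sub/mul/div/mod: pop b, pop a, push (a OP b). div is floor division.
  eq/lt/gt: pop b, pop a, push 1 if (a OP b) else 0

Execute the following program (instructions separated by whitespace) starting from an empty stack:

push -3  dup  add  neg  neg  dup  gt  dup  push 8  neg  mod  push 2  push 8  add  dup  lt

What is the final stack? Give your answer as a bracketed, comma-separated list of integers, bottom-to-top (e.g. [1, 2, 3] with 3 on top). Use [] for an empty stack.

After 'push -3': [-3]
After 'dup': [-3, -3]
After 'add': [-6]
After 'neg': [6]
After 'neg': [-6]
After 'dup': [-6, -6]
After 'gt': [0]
After 'dup': [0, 0]
After 'push 8': [0, 0, 8]
After 'neg': [0, 0, -8]
After 'mod': [0, 0]
After 'push 2': [0, 0, 2]
After 'push 8': [0, 0, 2, 8]
After 'add': [0, 0, 10]
After 'dup': [0, 0, 10, 10]
After 'lt': [0, 0, 0]

Answer: [0, 0, 0]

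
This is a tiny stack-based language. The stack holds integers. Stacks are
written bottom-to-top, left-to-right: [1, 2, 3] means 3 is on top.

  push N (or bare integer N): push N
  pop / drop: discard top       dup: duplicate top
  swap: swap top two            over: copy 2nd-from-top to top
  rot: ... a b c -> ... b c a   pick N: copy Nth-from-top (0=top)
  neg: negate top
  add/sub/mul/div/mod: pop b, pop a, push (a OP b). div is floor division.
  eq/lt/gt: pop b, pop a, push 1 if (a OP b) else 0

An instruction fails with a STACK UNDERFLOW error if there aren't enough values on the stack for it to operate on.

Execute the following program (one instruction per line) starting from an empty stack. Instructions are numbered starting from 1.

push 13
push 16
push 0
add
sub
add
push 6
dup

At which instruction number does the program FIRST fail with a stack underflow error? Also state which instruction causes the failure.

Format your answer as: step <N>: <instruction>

Step 1 ('push 13'): stack = [13], depth = 1
Step 2 ('push 16'): stack = [13, 16], depth = 2
Step 3 ('push 0'): stack = [13, 16, 0], depth = 3
Step 4 ('add'): stack = [13, 16], depth = 2
Step 5 ('sub'): stack = [-3], depth = 1
Step 6 ('add'): needs 2 value(s) but depth is 1 — STACK UNDERFLOW

Answer: step 6: add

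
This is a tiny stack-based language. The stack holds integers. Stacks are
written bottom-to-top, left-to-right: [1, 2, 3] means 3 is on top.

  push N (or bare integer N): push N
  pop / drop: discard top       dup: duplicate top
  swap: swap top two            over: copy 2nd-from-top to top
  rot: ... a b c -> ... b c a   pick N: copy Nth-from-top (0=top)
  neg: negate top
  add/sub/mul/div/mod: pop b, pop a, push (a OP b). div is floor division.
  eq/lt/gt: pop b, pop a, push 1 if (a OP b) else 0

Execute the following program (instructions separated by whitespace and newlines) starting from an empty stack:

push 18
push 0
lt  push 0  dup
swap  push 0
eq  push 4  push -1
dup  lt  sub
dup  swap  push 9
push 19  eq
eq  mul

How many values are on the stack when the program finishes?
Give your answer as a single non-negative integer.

After 'push 18': stack = [18] (depth 1)
After 'push 0': stack = [18, 0] (depth 2)
After 'lt': stack = [0] (depth 1)
After 'push 0': stack = [0, 0] (depth 2)
After 'dup': stack = [0, 0, 0] (depth 3)
After 'swap': stack = [0, 0, 0] (depth 3)
After 'push 0': stack = [0, 0, 0, 0] (depth 4)
After 'eq': stack = [0, 0, 1] (depth 3)
After 'push 4': stack = [0, 0, 1, 4] (depth 4)
After 'push -1': stack = [0, 0, 1, 4, -1] (depth 5)
After 'dup': stack = [0, 0, 1, 4, -1, -1] (depth 6)
After 'lt': stack = [0, 0, 1, 4, 0] (depth 5)
After 'sub': stack = [0, 0, 1, 4] (depth 4)
After 'dup': stack = [0, 0, 1, 4, 4] (depth 5)
After 'swap': stack = [0, 0, 1, 4, 4] (depth 5)
After 'push 9': stack = [0, 0, 1, 4, 4, 9] (depth 6)
After 'push 19': stack = [0, 0, 1, 4, 4, 9, 19] (depth 7)
After 'eq': stack = [0, 0, 1, 4, 4, 0] (depth 6)
After 'eq': stack = [0, 0, 1, 4, 0] (depth 5)
After 'mul': stack = [0, 0, 1, 0] (depth 4)

Answer: 4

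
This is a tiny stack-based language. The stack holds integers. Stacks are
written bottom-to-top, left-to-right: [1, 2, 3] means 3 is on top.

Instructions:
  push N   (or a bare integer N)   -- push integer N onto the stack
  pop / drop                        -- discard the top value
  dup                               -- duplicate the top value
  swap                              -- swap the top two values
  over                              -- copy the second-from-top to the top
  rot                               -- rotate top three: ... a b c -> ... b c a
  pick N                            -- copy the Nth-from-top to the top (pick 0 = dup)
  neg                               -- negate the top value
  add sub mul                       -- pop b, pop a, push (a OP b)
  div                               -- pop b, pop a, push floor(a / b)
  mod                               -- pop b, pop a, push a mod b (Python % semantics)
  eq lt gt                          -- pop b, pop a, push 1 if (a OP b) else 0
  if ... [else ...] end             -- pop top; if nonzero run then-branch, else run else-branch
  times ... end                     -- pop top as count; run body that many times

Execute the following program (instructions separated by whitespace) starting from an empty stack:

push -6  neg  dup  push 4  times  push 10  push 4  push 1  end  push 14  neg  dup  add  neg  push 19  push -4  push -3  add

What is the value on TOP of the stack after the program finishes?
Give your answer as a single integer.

Answer: -7

Derivation:
After 'push -6': [-6]
After 'neg': [6]
After 'dup': [6, 6]
After 'push 4': [6, 6, 4]
After 'times': [6, 6]
After 'push 10': [6, 6, 10]
After 'push 4': [6, 6, 10, 4]
After 'push 1': [6, 6, 10, 4, 1]
After 'push 10': [6, 6, 10, 4, 1, 10]
After 'push 4': [6, 6, 10, 4, 1, 10, 4]
  ...
After 'push 1': [6, 6, 10, 4, 1, 10, 4, 1, 10, 4, 1, 10, 4, 1]
After 'push 14': [6, 6, 10, 4, 1, 10, 4, 1, 10, 4, 1, 10, 4, 1, 14]
After 'neg': [6, 6, 10, 4, 1, 10, 4, 1, 10, 4, 1, 10, 4, 1, -14]
After 'dup': [6, 6, 10, 4, 1, 10, 4, 1, 10, 4, 1, 10, 4, 1, -14, -14]
After 'add': [6, 6, 10, 4, 1, 10, 4, 1, 10, 4, 1, 10, 4, 1, -28]
After 'neg': [6, 6, 10, 4, 1, 10, 4, 1, 10, 4, 1, 10, 4, 1, 28]
After 'push 19': [6, 6, 10, 4, 1, 10, 4, 1, 10, 4, 1, 10, 4, 1, 28, 19]
After 'push -4': [6, 6, 10, 4, 1, 10, 4, 1, 10, 4, 1, 10, 4, 1, 28, 19, -4]
After 'push -3': [6, 6, 10, 4, 1, 10, 4, 1, 10, 4, 1, 10, 4, 1, 28, 19, -4, -3]
After 'add': [6, 6, 10, 4, 1, 10, 4, 1, 10, 4, 1, 10, 4, 1, 28, 19, -7]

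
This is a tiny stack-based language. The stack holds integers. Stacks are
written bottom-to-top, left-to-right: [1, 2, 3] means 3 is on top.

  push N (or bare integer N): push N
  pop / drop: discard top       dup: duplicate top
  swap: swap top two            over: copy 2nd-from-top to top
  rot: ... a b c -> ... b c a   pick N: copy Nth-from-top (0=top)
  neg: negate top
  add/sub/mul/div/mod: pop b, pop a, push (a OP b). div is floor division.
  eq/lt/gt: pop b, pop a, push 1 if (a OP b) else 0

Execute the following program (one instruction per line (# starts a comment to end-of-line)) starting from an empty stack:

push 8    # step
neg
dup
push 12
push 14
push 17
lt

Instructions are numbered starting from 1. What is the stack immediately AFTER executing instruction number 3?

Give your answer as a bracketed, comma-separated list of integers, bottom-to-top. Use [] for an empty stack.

Step 1 ('push 8'): [8]
Step 2 ('neg'): [-8]
Step 3 ('dup'): [-8, -8]

Answer: [-8, -8]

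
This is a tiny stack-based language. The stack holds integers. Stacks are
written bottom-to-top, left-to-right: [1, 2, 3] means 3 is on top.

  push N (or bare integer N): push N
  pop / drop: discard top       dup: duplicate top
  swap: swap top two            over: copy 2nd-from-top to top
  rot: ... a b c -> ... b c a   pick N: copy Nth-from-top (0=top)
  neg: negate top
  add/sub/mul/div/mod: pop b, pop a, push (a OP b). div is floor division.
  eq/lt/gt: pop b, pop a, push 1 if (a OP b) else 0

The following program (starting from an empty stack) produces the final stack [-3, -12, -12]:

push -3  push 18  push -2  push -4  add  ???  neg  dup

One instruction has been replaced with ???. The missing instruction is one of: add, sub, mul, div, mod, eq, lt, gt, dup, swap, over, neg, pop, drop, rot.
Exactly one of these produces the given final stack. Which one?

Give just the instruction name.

Stack before ???: [-3, 18, -6]
Stack after ???:  [-3, 12]
The instruction that transforms [-3, 18, -6] -> [-3, 12] is: add

Answer: add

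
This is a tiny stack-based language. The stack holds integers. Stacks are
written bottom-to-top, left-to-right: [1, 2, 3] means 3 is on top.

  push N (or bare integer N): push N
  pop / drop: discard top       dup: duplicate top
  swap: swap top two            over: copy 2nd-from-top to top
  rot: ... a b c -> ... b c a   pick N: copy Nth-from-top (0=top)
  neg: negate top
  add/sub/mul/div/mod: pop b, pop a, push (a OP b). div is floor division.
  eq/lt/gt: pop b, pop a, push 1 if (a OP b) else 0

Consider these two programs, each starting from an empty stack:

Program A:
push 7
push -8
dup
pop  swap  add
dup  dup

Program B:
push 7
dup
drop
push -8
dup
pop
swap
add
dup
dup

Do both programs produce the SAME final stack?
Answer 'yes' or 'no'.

Program A trace:
  After 'push 7': [7]
  After 'push -8': [7, -8]
  After 'dup': [7, -8, -8]
  After 'pop': [7, -8]
  After 'swap': [-8, 7]
  After 'add': [-1]
  After 'dup': [-1, -1]
  After 'dup': [-1, -1, -1]
Program A final stack: [-1, -1, -1]

Program B trace:
  After 'push 7': [7]
  After 'dup': [7, 7]
  After 'drop': [7]
  After 'push -8': [7, -8]
  After 'dup': [7, -8, -8]
  After 'pop': [7, -8]
  After 'swap': [-8, 7]
  After 'add': [-1]
  After 'dup': [-1, -1]
  After 'dup': [-1, -1, -1]
Program B final stack: [-1, -1, -1]
Same: yes

Answer: yes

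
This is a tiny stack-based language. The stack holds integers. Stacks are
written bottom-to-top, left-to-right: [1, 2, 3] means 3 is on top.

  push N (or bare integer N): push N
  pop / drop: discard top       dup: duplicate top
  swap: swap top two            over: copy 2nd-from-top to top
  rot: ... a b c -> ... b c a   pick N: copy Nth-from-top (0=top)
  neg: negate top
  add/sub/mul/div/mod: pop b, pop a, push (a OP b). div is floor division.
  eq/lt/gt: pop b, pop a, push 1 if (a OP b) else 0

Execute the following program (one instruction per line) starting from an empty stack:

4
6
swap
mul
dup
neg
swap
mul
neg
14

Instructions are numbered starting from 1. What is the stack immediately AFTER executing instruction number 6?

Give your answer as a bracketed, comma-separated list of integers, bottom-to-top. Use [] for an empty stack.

Step 1 ('4'): [4]
Step 2 ('6'): [4, 6]
Step 3 ('swap'): [6, 4]
Step 4 ('mul'): [24]
Step 5 ('dup'): [24, 24]
Step 6 ('neg'): [24, -24]

Answer: [24, -24]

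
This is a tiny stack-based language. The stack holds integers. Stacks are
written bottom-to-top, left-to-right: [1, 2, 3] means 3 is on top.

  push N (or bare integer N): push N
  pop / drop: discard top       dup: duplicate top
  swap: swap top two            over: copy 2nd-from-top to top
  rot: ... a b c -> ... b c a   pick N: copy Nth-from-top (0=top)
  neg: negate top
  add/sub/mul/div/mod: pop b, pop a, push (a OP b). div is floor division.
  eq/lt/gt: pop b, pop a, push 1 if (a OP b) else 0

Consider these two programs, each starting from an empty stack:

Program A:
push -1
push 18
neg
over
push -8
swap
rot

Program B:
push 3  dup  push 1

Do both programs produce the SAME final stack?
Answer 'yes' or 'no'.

Answer: no

Derivation:
Program A trace:
  After 'push -1': [-1]
  After 'push 18': [-1, 18]
  After 'neg': [-1, -18]
  After 'over': [-1, -18, -1]
  After 'push -8': [-1, -18, -1, -8]
  After 'swap': [-1, -18, -8, -1]
  After 'rot': [-1, -8, -1, -18]
Program A final stack: [-1, -8, -1, -18]

Program B trace:
  After 'push 3': [3]
  After 'dup': [3, 3]
  After 'push 1': [3, 3, 1]
Program B final stack: [3, 3, 1]
Same: no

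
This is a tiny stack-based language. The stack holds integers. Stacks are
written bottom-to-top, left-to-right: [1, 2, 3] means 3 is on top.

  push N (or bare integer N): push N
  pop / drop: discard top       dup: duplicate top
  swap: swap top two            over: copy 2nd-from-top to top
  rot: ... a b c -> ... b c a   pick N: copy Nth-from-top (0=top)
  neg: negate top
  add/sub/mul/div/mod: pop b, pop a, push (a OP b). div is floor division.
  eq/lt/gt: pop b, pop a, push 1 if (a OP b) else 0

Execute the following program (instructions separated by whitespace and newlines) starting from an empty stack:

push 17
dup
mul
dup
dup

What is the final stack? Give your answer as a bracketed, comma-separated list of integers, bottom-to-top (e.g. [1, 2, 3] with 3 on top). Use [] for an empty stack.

Answer: [289, 289, 289]

Derivation:
After 'push 17': [17]
After 'dup': [17, 17]
After 'mul': [289]
After 'dup': [289, 289]
After 'dup': [289, 289, 289]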